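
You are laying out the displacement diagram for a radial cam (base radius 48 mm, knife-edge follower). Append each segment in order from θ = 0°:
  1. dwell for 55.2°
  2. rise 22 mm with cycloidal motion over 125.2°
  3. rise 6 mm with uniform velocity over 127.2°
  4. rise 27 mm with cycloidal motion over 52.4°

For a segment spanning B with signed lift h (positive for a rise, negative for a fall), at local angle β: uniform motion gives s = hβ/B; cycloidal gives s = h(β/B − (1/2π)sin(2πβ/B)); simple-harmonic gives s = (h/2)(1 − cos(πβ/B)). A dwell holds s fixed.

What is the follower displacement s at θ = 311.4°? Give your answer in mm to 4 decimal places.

seg 1 [0°–55.2°] dwell: s stays 0.0000
seg 2 [55.2°–180.4°] cycloidal, h=22: full span → s += 22 → s = 22.0000
seg 3 [180.4°–307.6°] uniform, h=6: full span → s += 6 → s = 28.0000
seg 4 [307.6°–360°] cycloidal, h=27: θ=311.4° here. β=3.8, B=52.4. 27·(0.0725 − sin(2π·0.0725)/(2π)) = 0.0671 → s = 28.0671

28.0671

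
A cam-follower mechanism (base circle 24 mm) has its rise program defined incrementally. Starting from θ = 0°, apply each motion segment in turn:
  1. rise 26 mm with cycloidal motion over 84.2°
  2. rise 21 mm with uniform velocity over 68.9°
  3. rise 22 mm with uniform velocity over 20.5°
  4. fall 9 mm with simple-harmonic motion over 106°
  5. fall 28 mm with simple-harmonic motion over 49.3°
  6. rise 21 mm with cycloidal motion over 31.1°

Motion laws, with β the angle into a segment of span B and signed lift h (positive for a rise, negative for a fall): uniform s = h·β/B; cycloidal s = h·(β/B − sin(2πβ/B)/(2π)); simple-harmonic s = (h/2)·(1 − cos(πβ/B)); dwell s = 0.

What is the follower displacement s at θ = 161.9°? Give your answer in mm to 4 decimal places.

seg 1 [0°–84.2°] cycloidal, h=26: full span → s += 26 → s = 26.0000
seg 2 [84.2°–153.1°] uniform, h=21: full span → s += 21 → s = 47.0000
seg 3 [153.1°–173.6°] uniform, h=22: θ=161.9° here. β=8.8, B=20.5. 22·8.8/20.5 = 9.4439 → s = 56.4439

56.4439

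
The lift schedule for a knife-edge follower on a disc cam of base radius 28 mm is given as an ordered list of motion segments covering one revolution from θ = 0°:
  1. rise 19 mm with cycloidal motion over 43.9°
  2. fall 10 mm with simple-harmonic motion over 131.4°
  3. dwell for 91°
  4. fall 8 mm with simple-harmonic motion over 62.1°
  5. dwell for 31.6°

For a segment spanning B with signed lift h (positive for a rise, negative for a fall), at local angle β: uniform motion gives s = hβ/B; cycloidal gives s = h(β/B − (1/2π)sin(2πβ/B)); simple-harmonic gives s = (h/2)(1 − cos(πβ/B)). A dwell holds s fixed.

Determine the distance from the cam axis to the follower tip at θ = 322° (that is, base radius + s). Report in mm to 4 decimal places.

seg 1 [0°–43.9°] cycloidal, h=19: full span → s += 19 → s = 19.0000
seg 2 [43.9°–175.3°] simple-harmonic, h=-10: full span → s += -10 → s = 9.0000
seg 3 [175.3°–266.3°] dwell: s stays 9.0000
seg 4 [266.3°–328.4°] simple-harmonic, h=-8: θ=322° here. β=55.7, B=62.1. -8/2·(1 − cos(π·0.8969)) = -7.7922 → s = 1.2078
radial distance = base radius + s = 28 + 1.2078 = 29.2078

29.2078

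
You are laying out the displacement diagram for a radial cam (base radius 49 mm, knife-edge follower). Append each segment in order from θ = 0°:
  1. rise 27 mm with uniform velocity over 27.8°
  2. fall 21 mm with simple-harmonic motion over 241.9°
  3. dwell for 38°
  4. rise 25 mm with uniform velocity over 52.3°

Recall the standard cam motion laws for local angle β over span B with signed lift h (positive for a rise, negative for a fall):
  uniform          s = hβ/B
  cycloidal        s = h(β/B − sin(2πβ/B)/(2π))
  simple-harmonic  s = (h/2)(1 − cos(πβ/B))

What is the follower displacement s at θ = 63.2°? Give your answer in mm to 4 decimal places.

seg 1 [0°–27.8°] uniform, h=27: full span → s += 27 → s = 27.0000
seg 2 [27.8°–269.7°] simple-harmonic, h=-21: θ=63.2° here. β=35.4, B=241.9. -21/2·(1 − cos(π·0.1463)) = -1.0903 → s = 25.9097

25.9097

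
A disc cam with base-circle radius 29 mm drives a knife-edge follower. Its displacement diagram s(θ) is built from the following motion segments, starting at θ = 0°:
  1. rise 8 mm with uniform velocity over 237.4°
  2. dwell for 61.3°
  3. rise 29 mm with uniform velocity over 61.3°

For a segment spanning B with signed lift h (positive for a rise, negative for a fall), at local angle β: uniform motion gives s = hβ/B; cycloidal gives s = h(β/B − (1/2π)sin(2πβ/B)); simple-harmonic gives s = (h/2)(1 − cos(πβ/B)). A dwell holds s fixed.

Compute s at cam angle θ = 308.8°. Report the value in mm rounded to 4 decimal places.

seg 1 [0°–237.4°] uniform, h=8: full span → s += 8 → s = 8.0000
seg 2 [237.4°–298.7°] dwell: s stays 8.0000
seg 3 [298.7°–360°] uniform, h=29: θ=308.8° here. β=10.1, B=61.3. 29·10.1/61.3 = 4.7781 → s = 12.7781

12.7781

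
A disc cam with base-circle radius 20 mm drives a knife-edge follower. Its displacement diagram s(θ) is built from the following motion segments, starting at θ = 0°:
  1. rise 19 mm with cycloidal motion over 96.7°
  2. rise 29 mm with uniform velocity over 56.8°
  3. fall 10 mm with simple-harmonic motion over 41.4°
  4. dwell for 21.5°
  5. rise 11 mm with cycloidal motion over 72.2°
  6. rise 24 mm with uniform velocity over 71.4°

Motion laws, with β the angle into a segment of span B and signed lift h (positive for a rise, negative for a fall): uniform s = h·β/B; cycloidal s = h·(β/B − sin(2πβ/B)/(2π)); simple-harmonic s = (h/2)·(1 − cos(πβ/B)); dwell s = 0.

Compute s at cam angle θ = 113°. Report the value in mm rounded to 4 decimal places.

seg 1 [0°–96.7°] cycloidal, h=19: full span → s += 19 → s = 19.0000
seg 2 [96.7°–153.5°] uniform, h=29: θ=113° here. β=16.3, B=56.8. 29·16.3/56.8 = 8.3222 → s = 27.3222

27.3222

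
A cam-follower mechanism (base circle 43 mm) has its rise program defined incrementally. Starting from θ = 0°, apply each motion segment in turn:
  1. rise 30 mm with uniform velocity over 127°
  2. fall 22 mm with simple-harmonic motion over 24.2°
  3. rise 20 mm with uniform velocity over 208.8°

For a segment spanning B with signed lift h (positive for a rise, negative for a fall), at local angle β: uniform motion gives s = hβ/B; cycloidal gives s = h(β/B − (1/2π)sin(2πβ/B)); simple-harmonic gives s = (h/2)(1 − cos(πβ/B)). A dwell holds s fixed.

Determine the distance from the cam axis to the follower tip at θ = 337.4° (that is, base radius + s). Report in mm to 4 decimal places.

seg 1 [0°–127°] uniform, h=30: full span → s += 30 → s = 30.0000
seg 2 [127°–151.2°] simple-harmonic, h=-22: full span → s += -22 → s = 8.0000
seg 3 [151.2°–360°] uniform, h=20: θ=337.4° here. β=186.2, B=208.8. 20·186.2/208.8 = 17.8352 → s = 25.8352
radial distance = base radius + s = 43 + 25.8352 = 68.8352

68.8352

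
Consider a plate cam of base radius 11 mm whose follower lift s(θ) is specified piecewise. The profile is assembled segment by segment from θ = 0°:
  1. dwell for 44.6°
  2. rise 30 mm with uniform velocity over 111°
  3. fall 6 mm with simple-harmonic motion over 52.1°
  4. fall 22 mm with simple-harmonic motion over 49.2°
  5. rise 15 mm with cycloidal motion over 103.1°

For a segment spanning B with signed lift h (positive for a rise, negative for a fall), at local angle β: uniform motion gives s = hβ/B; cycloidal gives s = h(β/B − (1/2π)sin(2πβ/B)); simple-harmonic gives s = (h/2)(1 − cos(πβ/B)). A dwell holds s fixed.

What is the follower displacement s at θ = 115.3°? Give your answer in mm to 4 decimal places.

seg 1 [0°–44.6°] dwell: s stays 0.0000
seg 2 [44.6°–155.6°] uniform, h=30: θ=115.3° here. β=70.7, B=111. 30·70.7/111 = 19.1081 → s = 19.1081

19.1081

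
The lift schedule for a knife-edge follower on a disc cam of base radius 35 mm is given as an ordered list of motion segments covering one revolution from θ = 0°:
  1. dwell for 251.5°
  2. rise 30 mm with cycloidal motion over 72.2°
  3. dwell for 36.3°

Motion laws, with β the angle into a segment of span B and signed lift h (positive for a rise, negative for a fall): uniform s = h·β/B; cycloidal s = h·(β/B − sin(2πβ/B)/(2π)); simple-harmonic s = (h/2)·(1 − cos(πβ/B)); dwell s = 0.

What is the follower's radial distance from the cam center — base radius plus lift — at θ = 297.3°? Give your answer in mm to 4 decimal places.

seg 1 [0°–251.5°] dwell: s stays 0.0000
seg 2 [251.5°–323.7°] cycloidal, h=30: θ=297.3° here. β=45.8, B=72.2. 30·(0.6343 − sin(2π·0.6343)/(2π)) = 22.5990 → s = 22.5990
radial distance = base radius + s = 35 + 22.5990 = 57.5990

57.5990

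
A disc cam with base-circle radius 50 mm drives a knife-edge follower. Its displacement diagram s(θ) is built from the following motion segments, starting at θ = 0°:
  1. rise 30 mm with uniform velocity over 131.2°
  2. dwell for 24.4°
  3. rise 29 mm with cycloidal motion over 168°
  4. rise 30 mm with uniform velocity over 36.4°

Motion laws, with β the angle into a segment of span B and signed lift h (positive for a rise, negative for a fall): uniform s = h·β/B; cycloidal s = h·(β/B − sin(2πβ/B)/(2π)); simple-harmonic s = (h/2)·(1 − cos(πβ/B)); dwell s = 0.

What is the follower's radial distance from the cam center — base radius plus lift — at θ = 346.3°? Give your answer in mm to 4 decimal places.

seg 1 [0°–131.2°] uniform, h=30: full span → s += 30 → s = 30.0000
seg 2 [131.2°–155.6°] dwell: s stays 30.0000
seg 3 [155.6°–323.6°] cycloidal, h=29: full span → s += 29 → s = 59.0000
seg 4 [323.6°–360°] uniform, h=30: θ=346.3° here. β=22.7, B=36.4. 30·22.7/36.4 = 18.7088 → s = 77.7088
radial distance = base radius + s = 50 + 77.7088 = 127.7088

127.7088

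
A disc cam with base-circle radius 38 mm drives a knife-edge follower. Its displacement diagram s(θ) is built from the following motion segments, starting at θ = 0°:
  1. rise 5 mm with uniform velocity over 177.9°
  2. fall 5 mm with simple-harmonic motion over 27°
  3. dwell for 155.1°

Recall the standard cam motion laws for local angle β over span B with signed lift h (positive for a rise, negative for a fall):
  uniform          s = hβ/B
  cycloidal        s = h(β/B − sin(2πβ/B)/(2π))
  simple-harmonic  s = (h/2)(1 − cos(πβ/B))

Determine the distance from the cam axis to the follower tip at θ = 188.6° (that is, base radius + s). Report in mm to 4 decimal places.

seg 1 [0°–177.9°] uniform, h=5: full span → s += 5 → s = 5.0000
seg 2 [177.9°–204.9°] simple-harmonic, h=-5: θ=188.6° here. β=10.7, B=27. -5/2·(1 − cos(π·0.3963)) = -1.6998 → s = 3.3002
radial distance = base radius + s = 38 + 3.3002 = 41.3002

41.3002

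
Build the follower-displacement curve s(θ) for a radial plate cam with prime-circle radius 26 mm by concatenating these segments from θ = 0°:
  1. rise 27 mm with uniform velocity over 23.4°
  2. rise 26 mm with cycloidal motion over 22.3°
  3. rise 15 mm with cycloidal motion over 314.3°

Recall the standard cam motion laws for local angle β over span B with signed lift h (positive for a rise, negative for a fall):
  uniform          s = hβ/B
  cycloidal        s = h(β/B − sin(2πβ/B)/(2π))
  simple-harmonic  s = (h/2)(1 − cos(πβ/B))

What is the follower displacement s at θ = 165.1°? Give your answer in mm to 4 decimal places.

seg 1 [0°–23.4°] uniform, h=27: full span → s += 27 → s = 27.0000
seg 2 [23.4°–45.7°] cycloidal, h=26: full span → s += 26 → s = 53.0000
seg 3 [45.7°–360°] cycloidal, h=15: θ=165.1° here. β=119.4, B=314.3. 15·(0.3799 − sin(2π·0.3799)/(2π)) = 4.0630 → s = 57.0630

57.0630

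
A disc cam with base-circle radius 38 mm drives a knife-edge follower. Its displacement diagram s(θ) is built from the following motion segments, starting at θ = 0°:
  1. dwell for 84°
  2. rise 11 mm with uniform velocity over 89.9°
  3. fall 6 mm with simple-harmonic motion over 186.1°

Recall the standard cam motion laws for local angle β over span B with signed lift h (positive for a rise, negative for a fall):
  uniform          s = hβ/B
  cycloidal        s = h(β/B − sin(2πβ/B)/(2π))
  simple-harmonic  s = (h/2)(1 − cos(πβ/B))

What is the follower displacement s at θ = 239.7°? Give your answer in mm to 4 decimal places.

seg 1 [0°–84°] dwell: s stays 0.0000
seg 2 [84°–173.9°] uniform, h=11: full span → s += 11 → s = 11.0000
seg 3 [173.9°–360°] simple-harmonic, h=-6: θ=239.7° here. β=65.8, B=186.1. -6/2·(1 − cos(π·0.3536)) = -1.6681 → s = 9.3319

9.3319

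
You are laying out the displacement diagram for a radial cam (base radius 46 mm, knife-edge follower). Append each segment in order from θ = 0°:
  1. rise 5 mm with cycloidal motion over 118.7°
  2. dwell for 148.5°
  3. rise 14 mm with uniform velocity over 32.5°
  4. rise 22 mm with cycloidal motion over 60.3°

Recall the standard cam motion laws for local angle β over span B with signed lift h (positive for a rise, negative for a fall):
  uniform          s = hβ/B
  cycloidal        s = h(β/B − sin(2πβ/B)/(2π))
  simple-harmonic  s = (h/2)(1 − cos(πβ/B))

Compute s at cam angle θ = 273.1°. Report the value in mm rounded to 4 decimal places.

seg 1 [0°–118.7°] cycloidal, h=5: full span → s += 5 → s = 5.0000
seg 2 [118.7°–267.2°] dwell: s stays 5.0000
seg 3 [267.2°–299.7°] uniform, h=14: θ=273.1° here. β=5.9, B=32.5. 14·5.9/32.5 = 2.5415 → s = 7.5415

7.5415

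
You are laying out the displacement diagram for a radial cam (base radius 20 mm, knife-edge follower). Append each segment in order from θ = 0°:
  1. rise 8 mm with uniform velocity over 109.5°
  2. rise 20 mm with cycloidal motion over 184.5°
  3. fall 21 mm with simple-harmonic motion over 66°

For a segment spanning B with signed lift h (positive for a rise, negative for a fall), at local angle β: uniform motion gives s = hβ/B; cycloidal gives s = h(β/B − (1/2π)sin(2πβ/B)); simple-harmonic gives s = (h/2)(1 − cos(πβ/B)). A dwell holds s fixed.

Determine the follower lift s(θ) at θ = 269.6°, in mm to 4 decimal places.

seg 1 [0°–109.5°] uniform, h=8: full span → s += 8 → s = 8.0000
seg 2 [109.5°–294°] cycloidal, h=20: θ=269.6° here. β=160.1, B=184.5. 20·(0.8678 − sin(2π·0.8678)/(2π)) = 19.7060 → s = 27.7060

27.7060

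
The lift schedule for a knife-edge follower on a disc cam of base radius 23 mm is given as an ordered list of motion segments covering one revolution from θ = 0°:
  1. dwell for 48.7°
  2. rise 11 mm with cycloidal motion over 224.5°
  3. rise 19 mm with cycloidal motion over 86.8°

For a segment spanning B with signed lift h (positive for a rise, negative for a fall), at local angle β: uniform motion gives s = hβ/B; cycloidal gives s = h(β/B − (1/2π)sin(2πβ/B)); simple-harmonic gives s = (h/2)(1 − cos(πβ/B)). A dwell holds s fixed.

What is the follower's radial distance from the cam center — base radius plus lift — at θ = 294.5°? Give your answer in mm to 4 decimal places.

seg 1 [0°–48.7°] dwell: s stays 0.0000
seg 2 [48.7°–273.2°] cycloidal, h=11: full span → s += 11 → s = 11.0000
seg 3 [273.2°–360°] cycloidal, h=19: θ=294.5° here. β=21.3, B=86.8. 19·(0.2454 − sin(2π·0.2454)/(2π)) = 1.6398 → s = 12.6398
radial distance = base radius + s = 23 + 12.6398 = 35.6398

35.6398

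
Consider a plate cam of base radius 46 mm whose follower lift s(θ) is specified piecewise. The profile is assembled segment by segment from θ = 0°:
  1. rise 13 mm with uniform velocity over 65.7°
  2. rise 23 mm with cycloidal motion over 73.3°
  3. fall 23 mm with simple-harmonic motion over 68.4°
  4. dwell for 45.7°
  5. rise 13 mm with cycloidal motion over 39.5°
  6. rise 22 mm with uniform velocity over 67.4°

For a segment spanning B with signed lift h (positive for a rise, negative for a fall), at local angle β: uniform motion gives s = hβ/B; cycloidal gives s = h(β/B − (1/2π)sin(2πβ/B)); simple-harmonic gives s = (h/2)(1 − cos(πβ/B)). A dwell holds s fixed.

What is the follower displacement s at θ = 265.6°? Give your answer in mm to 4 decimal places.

seg 1 [0°–65.7°] uniform, h=13: full span → s += 13 → s = 13.0000
seg 2 [65.7°–139°] cycloidal, h=23: full span → s += 23 → s = 36.0000
seg 3 [139°–207.4°] simple-harmonic, h=-23: full span → s += -23 → s = 13.0000
seg 4 [207.4°–253.1°] dwell: s stays 13.0000
seg 5 [253.1°–292.6°] cycloidal, h=13: θ=265.6° here. β=12.5, B=39.5. 13·(0.3165 − sin(2π·0.3165)/(2π)) = 2.2227 → s = 15.2227

15.2227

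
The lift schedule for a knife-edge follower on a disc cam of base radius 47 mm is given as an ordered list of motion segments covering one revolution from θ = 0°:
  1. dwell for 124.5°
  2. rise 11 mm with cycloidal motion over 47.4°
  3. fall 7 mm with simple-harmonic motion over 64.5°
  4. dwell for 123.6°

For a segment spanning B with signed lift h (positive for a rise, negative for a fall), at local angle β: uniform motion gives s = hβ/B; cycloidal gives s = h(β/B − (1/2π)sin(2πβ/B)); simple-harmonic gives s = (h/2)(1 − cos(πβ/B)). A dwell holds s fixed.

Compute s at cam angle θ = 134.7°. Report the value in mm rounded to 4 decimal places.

seg 1 [0°–124.5°] dwell: s stays 0.0000
seg 2 [124.5°–171.9°] cycloidal, h=11: θ=134.7° here. β=10.2, B=47.4. 11·(0.2152 − sin(2π·0.2152)/(2π)) = 0.6581 → s = 0.6581

0.6581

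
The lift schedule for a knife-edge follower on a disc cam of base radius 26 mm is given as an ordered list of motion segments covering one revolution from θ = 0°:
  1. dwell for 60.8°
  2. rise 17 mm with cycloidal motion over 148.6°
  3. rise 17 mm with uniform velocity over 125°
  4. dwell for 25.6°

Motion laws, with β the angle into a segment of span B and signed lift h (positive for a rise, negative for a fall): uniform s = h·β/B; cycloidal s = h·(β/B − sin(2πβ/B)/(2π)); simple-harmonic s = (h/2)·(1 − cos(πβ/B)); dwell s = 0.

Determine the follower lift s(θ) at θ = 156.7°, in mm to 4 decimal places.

seg 1 [0°–60.8°] dwell: s stays 0.0000
seg 2 [60.8°–209.4°] cycloidal, h=17: θ=156.7° here. β=95.9, B=148.6. 17·(0.6454 − sin(2π·0.6454)/(2π)) = 13.1126 → s = 13.1126

13.1126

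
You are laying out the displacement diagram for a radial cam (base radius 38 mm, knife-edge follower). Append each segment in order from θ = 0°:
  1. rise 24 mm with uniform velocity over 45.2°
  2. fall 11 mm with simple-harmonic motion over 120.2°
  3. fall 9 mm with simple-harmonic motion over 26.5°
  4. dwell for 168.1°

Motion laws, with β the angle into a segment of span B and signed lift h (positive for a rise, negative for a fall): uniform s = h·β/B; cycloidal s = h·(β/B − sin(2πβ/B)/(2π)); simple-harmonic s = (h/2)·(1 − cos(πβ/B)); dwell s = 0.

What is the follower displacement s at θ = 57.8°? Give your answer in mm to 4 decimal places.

seg 1 [0°–45.2°] uniform, h=24: full span → s += 24 → s = 24.0000
seg 2 [45.2°–165.4°] simple-harmonic, h=-11: θ=57.8° here. β=12.6, B=120.2. -11/2·(1 − cos(π·0.1048)) = -0.2956 → s = 23.7044

23.7044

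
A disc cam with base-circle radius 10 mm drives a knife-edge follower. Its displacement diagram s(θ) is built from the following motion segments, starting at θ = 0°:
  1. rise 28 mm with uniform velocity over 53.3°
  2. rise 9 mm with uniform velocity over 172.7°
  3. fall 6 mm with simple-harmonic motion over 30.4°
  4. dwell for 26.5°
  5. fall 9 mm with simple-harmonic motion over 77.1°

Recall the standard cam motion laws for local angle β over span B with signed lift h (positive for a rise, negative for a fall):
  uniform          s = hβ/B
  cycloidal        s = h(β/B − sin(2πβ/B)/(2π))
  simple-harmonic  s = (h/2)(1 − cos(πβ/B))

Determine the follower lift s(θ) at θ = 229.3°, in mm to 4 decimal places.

seg 1 [0°–53.3°] uniform, h=28: full span → s += 28 → s = 28.0000
seg 2 [53.3°–226°] uniform, h=9: full span → s += 9 → s = 37.0000
seg 3 [226°–256.4°] simple-harmonic, h=-6: θ=229.3° here. β=3.3, B=30.4. -6/2·(1 − cos(π·0.1086)) = -0.1728 → s = 36.8272

36.8272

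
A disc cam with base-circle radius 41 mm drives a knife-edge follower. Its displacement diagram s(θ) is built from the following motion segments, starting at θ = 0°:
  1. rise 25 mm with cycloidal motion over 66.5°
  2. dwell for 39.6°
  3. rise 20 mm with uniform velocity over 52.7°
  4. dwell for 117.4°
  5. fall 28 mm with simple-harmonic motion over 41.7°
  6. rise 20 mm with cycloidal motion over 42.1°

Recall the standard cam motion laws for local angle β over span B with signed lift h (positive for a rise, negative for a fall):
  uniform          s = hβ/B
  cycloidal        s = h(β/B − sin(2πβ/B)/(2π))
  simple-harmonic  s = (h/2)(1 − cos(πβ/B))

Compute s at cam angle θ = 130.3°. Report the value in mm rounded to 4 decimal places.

seg 1 [0°–66.5°] cycloidal, h=25: full span → s += 25 → s = 25.0000
seg 2 [66.5°–106.1°] dwell: s stays 25.0000
seg 3 [106.1°–158.8°] uniform, h=20: θ=130.3° here. β=24.2, B=52.7. 20·24.2/52.7 = 9.1841 → s = 34.1841

34.1841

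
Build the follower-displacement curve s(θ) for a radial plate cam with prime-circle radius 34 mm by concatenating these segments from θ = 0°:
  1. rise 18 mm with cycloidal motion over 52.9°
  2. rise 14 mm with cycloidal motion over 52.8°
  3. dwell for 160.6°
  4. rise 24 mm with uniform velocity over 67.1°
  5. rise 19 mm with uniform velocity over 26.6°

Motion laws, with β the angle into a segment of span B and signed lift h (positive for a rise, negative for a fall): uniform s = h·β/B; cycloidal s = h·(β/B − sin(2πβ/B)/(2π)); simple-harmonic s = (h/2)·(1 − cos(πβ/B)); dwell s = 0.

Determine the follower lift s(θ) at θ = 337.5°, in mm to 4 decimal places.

seg 1 [0°–52.9°] cycloidal, h=18: full span → s += 18 → s = 18.0000
seg 2 [52.9°–105.7°] cycloidal, h=14: full span → s += 14 → s = 32.0000
seg 3 [105.7°–266.3°] dwell: s stays 32.0000
seg 4 [266.3°–333.4°] uniform, h=24: full span → s += 24 → s = 56.0000
seg 5 [333.4°–360°] uniform, h=19: θ=337.5° here. β=4.1, B=26.6. 19·4.1/26.6 = 2.9286 → s = 58.9286

58.9286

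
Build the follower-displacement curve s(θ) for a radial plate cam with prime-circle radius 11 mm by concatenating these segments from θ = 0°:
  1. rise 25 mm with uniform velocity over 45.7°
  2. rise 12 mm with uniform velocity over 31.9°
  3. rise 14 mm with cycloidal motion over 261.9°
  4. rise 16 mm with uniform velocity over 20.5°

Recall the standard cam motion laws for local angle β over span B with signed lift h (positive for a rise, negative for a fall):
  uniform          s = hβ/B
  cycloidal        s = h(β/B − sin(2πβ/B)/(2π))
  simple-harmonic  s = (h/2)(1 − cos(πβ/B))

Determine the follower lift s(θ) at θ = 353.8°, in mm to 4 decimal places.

seg 1 [0°–45.7°] uniform, h=25: full span → s += 25 → s = 25.0000
seg 2 [45.7°–77.6°] uniform, h=12: full span → s += 12 → s = 37.0000
seg 3 [77.6°–339.5°] cycloidal, h=14: full span → s += 14 → s = 51.0000
seg 4 [339.5°–360°] uniform, h=16: θ=353.8° here. β=14.3, B=20.5. 16·14.3/20.5 = 11.1610 → s = 62.1610

62.1610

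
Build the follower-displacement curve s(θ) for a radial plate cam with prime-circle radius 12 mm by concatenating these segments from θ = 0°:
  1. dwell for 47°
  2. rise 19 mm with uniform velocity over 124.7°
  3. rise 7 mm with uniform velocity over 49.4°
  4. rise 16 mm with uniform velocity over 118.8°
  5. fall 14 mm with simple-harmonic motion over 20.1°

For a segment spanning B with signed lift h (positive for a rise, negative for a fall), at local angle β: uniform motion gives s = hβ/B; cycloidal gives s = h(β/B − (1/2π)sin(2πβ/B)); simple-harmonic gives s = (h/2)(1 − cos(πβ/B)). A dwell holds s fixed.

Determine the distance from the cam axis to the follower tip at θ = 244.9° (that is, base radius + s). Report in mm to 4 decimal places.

seg 1 [0°–47°] dwell: s stays 0.0000
seg 2 [47°–171.7°] uniform, h=19: full span → s += 19 → s = 19.0000
seg 3 [171.7°–221.1°] uniform, h=7: full span → s += 7 → s = 26.0000
seg 4 [221.1°–339.9°] uniform, h=16: θ=244.9° here. β=23.8, B=118.8. 16·23.8/118.8 = 3.2054 → s = 29.2054
radial distance = base radius + s = 12 + 29.2054 = 41.2054

41.2054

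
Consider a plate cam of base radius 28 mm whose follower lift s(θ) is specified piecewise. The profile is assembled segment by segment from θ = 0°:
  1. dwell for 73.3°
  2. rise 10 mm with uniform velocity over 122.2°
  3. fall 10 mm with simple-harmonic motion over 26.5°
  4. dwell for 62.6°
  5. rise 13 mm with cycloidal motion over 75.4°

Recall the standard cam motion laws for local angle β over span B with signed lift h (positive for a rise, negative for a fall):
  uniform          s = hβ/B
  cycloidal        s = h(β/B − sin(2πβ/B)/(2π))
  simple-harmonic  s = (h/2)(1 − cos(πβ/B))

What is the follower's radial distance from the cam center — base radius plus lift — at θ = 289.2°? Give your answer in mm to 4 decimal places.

seg 1 [0°–73.3°] dwell: s stays 0.0000
seg 2 [73.3°–195.5°] uniform, h=10: full span → s += 10 → s = 10.0000
seg 3 [195.5°–222°] simple-harmonic, h=-10: full span → s += -10 → s = 0.0000
seg 4 [222°–284.6°] dwell: s stays 0.0000
seg 5 [284.6°–360°] cycloidal, h=13: θ=289.2° here. β=4.6, B=75.4. 13·(0.0610 − sin(2π·0.0610)/(2π)) = 0.0193 → s = 0.0193
radial distance = base radius + s = 28 + 0.0193 = 28.0193

28.0193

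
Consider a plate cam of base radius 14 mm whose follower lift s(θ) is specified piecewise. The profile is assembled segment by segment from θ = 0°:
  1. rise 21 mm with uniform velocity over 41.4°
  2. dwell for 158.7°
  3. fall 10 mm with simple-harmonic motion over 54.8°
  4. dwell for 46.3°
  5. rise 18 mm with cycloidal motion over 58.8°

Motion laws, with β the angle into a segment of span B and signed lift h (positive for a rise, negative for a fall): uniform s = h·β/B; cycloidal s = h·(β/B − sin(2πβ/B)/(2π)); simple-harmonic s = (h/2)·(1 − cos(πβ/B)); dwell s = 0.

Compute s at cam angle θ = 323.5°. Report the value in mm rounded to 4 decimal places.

seg 1 [0°–41.4°] uniform, h=21: full span → s += 21 → s = 21.0000
seg 2 [41.4°–200.1°] dwell: s stays 21.0000
seg 3 [200.1°–254.9°] simple-harmonic, h=-10: full span → s += -10 → s = 11.0000
seg 4 [254.9°–301.2°] dwell: s stays 11.0000
seg 5 [301.2°–360°] cycloidal, h=18: θ=323.5° here. β=22.3, B=58.8. 18·(0.3793 − sin(2π·0.3793)/(2π)) = 4.8557 → s = 15.8557

15.8557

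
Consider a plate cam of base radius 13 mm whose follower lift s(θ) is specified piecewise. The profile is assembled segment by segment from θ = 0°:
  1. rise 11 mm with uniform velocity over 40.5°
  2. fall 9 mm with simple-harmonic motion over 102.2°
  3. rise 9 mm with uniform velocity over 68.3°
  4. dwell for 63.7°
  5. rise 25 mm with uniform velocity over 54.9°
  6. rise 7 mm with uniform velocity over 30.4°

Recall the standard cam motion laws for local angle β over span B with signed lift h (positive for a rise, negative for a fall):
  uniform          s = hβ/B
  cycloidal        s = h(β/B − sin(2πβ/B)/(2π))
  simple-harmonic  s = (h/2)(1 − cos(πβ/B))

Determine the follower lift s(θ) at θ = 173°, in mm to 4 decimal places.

seg 1 [0°–40.5°] uniform, h=11: full span → s += 11 → s = 11.0000
seg 2 [40.5°–142.7°] simple-harmonic, h=-9: full span → s += -9 → s = 2.0000
seg 3 [142.7°–211°] uniform, h=9: θ=173° here. β=30.3, B=68.3. 9·30.3/68.3 = 3.9927 → s = 5.9927

5.9927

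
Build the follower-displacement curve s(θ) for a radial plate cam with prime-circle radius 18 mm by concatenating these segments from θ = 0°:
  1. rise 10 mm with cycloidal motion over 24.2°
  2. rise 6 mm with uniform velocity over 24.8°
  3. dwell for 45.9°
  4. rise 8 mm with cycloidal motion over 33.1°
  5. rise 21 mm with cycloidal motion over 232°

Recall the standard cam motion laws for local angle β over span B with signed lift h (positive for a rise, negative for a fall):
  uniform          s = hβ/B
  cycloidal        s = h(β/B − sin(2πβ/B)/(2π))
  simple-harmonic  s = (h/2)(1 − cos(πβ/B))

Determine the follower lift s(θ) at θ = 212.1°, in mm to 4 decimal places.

seg 1 [0°–24.2°] cycloidal, h=10: full span → s += 10 → s = 10.0000
seg 2 [24.2°–49°] uniform, h=6: full span → s += 6 → s = 16.0000
seg 3 [49°–94.9°] dwell: s stays 16.0000
seg 4 [94.9°–128°] cycloidal, h=8: full span → s += 8 → s = 24.0000
seg 5 [128°–360°] cycloidal, h=21: θ=212.1° here. β=84.1, B=232. 21·(0.3625 − sin(2π·0.3625)/(2π)) = 5.0710 → s = 29.0710

29.0710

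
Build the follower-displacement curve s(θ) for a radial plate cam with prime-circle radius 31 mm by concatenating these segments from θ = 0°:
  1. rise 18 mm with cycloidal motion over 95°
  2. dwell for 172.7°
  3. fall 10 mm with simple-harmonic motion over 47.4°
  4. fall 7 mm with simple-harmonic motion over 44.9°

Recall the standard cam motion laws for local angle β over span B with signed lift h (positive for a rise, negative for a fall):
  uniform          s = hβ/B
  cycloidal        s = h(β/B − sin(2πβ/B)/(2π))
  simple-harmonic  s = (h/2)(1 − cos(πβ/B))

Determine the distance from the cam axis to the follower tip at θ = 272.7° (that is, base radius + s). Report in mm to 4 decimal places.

seg 1 [0°–95°] cycloidal, h=18: full span → s += 18 → s = 18.0000
seg 2 [95°–267.7°] dwell: s stays 18.0000
seg 3 [267.7°–315.1°] simple-harmonic, h=-10: θ=272.7° here. β=5, B=47.4. -10/2·(1 − cos(π·0.1055)) = -0.2720 → s = 17.7280
radial distance = base radius + s = 31 + 17.7280 = 48.7280

48.7280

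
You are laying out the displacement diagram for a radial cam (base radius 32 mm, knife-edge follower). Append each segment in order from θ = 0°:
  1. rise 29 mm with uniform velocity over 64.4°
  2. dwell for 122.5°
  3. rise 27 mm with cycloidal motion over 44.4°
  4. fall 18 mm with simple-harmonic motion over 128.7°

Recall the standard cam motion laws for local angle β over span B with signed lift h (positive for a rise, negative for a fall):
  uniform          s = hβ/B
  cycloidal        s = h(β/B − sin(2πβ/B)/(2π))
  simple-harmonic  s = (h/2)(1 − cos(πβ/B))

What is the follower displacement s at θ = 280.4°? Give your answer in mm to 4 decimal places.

seg 1 [0°–64.4°] uniform, h=29: full span → s += 29 → s = 29.0000
seg 2 [64.4°–186.9°] dwell: s stays 29.0000
seg 3 [186.9°–231.3°] cycloidal, h=27: full span → s += 27 → s = 56.0000
seg 4 [231.3°–360°] simple-harmonic, h=-18: θ=280.4° here. β=49.1, B=128.7. -18/2·(1 − cos(π·0.3815)) = -5.7265 → s = 50.2735

50.2735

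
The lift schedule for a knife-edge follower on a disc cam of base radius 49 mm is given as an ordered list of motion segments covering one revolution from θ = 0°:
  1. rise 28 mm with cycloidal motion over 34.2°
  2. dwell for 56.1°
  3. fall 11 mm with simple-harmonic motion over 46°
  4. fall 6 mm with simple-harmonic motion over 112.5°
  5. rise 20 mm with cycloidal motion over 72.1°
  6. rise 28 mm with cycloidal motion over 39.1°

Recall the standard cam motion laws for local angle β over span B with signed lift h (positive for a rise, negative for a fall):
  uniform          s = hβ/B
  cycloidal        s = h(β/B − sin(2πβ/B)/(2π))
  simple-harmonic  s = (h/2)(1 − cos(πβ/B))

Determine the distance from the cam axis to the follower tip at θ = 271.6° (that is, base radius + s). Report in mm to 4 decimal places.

seg 1 [0°–34.2°] cycloidal, h=28: full span → s += 28 → s = 28.0000
seg 2 [34.2°–90.3°] dwell: s stays 28.0000
seg 3 [90.3°–136.3°] simple-harmonic, h=-11: full span → s += -11 → s = 17.0000
seg 4 [136.3°–248.8°] simple-harmonic, h=-6: full span → s += -6 → s = 11.0000
seg 5 [248.8°–320.9°] cycloidal, h=20: θ=271.6° here. β=22.8, B=72.1. 20·(0.3162 − sin(2π·0.3162)/(2π)) = 3.4131 → s = 14.4131
radial distance = base radius + s = 49 + 14.4131 = 63.4131

63.4131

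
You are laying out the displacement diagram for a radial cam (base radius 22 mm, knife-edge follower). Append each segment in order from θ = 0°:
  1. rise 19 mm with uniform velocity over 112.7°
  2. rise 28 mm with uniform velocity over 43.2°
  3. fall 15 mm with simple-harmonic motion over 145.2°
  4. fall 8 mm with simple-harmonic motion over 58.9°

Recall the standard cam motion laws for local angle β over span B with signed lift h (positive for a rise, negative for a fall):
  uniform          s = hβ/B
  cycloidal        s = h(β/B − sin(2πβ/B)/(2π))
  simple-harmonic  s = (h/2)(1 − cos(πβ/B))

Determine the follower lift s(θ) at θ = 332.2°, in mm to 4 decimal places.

seg 1 [0°–112.7°] uniform, h=19: full span → s += 19 → s = 19.0000
seg 2 [112.7°–155.9°] uniform, h=28: full span → s += 28 → s = 47.0000
seg 3 [155.9°–301.1°] simple-harmonic, h=-15: full span → s += -15 → s = 32.0000
seg 4 [301.1°–360°] simple-harmonic, h=-8: θ=332.2° here. β=31.1, B=58.9. -8/2·(1 − cos(π·0.5280)) = -4.3516 → s = 27.6484

27.6484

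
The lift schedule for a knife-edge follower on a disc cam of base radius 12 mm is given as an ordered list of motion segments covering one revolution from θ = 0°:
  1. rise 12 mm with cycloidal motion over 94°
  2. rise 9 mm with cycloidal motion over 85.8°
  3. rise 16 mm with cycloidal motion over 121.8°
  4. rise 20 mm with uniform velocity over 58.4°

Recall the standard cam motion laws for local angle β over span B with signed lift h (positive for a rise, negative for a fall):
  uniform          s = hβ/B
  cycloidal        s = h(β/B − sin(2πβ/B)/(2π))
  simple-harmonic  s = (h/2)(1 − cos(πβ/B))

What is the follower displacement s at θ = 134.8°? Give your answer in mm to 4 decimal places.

seg 1 [0°–94°] cycloidal, h=12: full span → s += 12 → s = 12.0000
seg 2 [94°–179.8°] cycloidal, h=9: θ=134.8° here. β=40.8, B=85.8. 9·(0.4755 − sin(2π·0.4755)/(2π)) = 4.0603 → s = 16.0603

16.0603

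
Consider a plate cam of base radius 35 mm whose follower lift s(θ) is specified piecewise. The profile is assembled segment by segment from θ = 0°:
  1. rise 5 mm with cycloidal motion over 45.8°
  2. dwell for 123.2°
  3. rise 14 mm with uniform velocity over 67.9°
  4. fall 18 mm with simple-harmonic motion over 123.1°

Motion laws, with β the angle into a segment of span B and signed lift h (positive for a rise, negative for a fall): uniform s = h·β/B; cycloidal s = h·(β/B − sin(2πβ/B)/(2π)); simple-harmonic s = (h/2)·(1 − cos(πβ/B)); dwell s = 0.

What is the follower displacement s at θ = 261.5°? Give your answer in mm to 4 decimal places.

seg 1 [0°–45.8°] cycloidal, h=5: full span → s += 5 → s = 5.0000
seg 2 [45.8°–169°] dwell: s stays 5.0000
seg 3 [169°–236.9°] uniform, h=14: full span → s += 14 → s = 19.0000
seg 4 [236.9°–360°] simple-harmonic, h=-18: θ=261.5° here. β=24.6, B=123.1. -18/2·(1 − cos(π·0.1998)) = -1.7161 → s = 17.2839

17.2839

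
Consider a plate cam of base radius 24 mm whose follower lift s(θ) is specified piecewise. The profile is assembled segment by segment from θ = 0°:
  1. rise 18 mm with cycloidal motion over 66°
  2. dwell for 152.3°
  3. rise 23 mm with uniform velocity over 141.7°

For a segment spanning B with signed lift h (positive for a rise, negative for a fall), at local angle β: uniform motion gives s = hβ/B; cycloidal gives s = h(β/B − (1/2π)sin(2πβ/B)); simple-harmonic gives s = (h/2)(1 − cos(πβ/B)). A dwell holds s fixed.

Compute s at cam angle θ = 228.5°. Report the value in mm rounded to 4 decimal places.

seg 1 [0°–66°] cycloidal, h=18: full span → s += 18 → s = 18.0000
seg 2 [66°–218.3°] dwell: s stays 18.0000
seg 3 [218.3°–360°] uniform, h=23: θ=228.5° here. β=10.2, B=141.7. 23·10.2/141.7 = 1.6556 → s = 19.6556

19.6556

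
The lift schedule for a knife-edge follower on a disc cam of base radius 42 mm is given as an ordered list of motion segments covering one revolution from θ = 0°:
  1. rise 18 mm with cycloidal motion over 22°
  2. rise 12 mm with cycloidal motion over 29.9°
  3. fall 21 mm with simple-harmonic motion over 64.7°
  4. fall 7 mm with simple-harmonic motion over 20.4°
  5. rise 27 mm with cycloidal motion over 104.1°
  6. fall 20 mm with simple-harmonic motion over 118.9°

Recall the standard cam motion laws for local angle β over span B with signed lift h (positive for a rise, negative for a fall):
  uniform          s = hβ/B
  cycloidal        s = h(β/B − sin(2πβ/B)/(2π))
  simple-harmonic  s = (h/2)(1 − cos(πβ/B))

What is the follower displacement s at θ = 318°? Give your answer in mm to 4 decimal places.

seg 1 [0°–22°] cycloidal, h=18: full span → s += 18 → s = 18.0000
seg 2 [22°–51.9°] cycloidal, h=12: full span → s += 12 → s = 30.0000
seg 3 [51.9°–116.6°] simple-harmonic, h=-21: full span → s += -21 → s = 9.0000
seg 4 [116.6°–137°] simple-harmonic, h=-7: full span → s += -7 → s = 2.0000
seg 5 [137°–241.1°] cycloidal, h=27: full span → s += 27 → s = 29.0000
seg 6 [241.1°–360°] simple-harmonic, h=-20: θ=318° here. β=76.9, B=118.9. -20/2·(1 − cos(π·0.6468)) = -14.4490 → s = 14.5510

14.5510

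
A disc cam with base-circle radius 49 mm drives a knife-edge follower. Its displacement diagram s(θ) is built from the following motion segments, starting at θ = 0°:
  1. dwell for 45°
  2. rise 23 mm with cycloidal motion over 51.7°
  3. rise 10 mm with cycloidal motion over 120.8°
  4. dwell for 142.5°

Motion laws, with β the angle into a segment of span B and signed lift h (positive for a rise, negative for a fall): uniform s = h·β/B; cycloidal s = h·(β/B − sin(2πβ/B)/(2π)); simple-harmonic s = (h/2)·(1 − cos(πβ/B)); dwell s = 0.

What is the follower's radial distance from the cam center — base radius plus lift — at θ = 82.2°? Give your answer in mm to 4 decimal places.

seg 1 [0°–45°] dwell: s stays 0.0000
seg 2 [45°–96.7°] cycloidal, h=23: θ=82.2° here. β=37.2, B=51.7. 23·(0.7195 − sin(2π·0.7195)/(2π)) = 20.1430 → s = 20.1430
radial distance = base radius + s = 49 + 20.1430 = 69.1430

69.1430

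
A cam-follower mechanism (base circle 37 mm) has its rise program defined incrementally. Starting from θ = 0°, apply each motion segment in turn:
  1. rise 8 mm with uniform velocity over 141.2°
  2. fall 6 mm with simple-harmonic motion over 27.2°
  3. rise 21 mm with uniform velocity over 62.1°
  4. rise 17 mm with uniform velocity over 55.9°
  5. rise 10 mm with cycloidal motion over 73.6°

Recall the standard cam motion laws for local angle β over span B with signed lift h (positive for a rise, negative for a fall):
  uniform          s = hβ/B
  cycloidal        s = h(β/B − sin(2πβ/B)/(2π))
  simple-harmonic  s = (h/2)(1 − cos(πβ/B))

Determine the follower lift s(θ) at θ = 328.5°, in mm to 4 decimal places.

seg 1 [0°–141.2°] uniform, h=8: full span → s += 8 → s = 8.0000
seg 2 [141.2°–168.4°] simple-harmonic, h=-6: full span → s += -6 → s = 2.0000
seg 3 [168.4°–230.5°] uniform, h=21: full span → s += 21 → s = 23.0000
seg 4 [230.5°–286.4°] uniform, h=17: full span → s += 17 → s = 40.0000
seg 5 [286.4°–360°] cycloidal, h=10: θ=328.5° here. β=42.1, B=73.6. 10·(0.5720 − sin(2π·0.5720)/(2π)) = 6.4159 → s = 46.4159

46.4159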